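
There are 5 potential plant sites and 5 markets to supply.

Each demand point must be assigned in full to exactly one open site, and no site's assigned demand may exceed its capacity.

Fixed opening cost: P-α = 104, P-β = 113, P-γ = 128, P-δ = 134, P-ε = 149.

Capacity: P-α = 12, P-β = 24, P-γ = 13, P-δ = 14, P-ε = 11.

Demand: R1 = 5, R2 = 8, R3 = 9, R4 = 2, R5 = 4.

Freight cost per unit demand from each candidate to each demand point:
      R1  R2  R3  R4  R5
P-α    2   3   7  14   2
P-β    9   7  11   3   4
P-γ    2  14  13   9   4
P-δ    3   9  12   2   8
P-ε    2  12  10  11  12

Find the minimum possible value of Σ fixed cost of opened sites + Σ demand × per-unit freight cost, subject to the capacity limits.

Open {P-α, P-β}; cheapest assignment that respects the capacities:
  P-α (cap 12, load 9): R1, R5 — cost 5×2 + 4×2 = 18
  P-β (cap 24, load 19): R2, R3, R4 — cost 8×7 + 9×11 + 2×3 = 161
  Shipping 179, fixed 217 → total 396.
  Any other capacity-feasible assignment to {P-α, P-β} ships for at least 179.
Compare {P-β, P-γ}: its best feasible assignment gives total 428.
Compare {P-β, P-δ}: its best feasible assignment gives total 437.
Every other set of open sites that can feasibly serve all demand totals ≥ 428 even under its best assignment. Minimum: 396.

396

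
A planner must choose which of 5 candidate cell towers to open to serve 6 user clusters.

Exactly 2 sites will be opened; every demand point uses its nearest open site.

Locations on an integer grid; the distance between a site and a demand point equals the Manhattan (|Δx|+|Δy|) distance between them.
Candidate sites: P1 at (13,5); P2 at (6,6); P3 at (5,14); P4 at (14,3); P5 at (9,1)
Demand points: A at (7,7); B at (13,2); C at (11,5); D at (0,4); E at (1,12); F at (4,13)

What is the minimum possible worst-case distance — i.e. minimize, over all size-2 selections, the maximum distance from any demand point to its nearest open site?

Open {P1, P2}.
  Farthest demand point is E at distance 11 (to P2); all others are ≤ 11.
With {P2, P3} the worst case is 11.
With {P2, P4} the worst case is 11.
No size-2 selection achieves below 11.

11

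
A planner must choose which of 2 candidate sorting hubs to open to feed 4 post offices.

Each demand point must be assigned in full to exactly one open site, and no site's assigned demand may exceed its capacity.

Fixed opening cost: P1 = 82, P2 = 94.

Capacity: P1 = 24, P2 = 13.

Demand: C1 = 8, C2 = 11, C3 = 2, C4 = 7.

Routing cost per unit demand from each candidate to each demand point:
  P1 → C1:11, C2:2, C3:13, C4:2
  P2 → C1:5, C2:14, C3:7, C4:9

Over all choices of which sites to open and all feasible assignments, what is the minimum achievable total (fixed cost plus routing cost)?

Open {P1, P2}; cheapest assignment that respects the capacities:
  P1 (cap 24, load 18): C2, C4 — cost 11×2 + 7×2 = 36
  P2 (cap 13, load 10): C1, C3 — cost 8×5 + 2×7 = 54
  Shipping 90, fixed 176 → total 266.
  Any other capacity-feasible assignment to {P1, P2} ships for at least 90.
Total demand is 28 and no other set of sites has combined capacity ≥ 28, so {P1, P2} is the only feasible choice of open sites. Minimum: 266.

266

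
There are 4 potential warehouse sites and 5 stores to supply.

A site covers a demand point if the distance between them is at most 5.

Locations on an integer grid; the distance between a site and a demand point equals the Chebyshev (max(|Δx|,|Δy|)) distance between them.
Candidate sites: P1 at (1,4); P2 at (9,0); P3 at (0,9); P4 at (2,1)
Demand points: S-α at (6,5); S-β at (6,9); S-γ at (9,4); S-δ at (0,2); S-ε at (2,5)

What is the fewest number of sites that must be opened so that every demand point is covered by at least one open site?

2

Coverage sets (demand points within 5 of each site):
  P1: {S-α, S-β, S-δ, S-ε}
  P2: {S-α, S-γ}
  P3: {S-ε}
  P4: {S-α, S-δ, S-ε}
No single site covers all 5 demand points.
But {P1, P2} covers everything, so the minimum is 2.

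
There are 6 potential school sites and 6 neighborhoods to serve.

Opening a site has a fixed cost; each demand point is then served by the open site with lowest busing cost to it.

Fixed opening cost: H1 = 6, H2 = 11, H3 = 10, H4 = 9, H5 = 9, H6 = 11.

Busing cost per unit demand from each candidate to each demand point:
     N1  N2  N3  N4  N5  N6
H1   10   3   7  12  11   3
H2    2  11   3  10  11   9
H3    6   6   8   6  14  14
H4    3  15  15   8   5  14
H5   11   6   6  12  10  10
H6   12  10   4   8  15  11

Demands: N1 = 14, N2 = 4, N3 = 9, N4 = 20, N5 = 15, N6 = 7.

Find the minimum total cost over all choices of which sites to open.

319

Open {H1, H2, H3, H4}: assign each demand point to its cheapest open site.
  N1→H2 14×2=28, N2→H1 4×3=12, N3→H2 9×3=27, N4→H3 20×6=120, N5→H4 15×5=75, N6→H1 7×3=21
  busing cost 283, fixed 36 → total 319.
Compare {H1, H2, H3, H4, H5}: busing cost 283 + fixed 45 = 328.
Compare {H1, H2, H3, H4, H6}: busing cost 283 + fixed 47 = 330.
Compare {H1, H2, H3, H4, H5, H6}: busing cost 283 + fixed 56 = 339.
All other subsets cost ≥ 328. Minimum total cost: 319.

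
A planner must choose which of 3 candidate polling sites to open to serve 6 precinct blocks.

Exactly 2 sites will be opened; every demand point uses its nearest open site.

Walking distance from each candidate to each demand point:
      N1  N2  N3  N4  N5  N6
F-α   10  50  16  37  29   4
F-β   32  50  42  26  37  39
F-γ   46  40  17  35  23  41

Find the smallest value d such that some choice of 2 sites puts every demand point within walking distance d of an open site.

Open {F-α, F-γ}.
  Farthest demand point is N2 at walking distance 40 (to F-γ); all others are ≤ 40.
With {F-β, F-γ} the worst case is 40.
With {F-α, F-β} the worst case is 50.
No size-2 selection achieves below 40.

40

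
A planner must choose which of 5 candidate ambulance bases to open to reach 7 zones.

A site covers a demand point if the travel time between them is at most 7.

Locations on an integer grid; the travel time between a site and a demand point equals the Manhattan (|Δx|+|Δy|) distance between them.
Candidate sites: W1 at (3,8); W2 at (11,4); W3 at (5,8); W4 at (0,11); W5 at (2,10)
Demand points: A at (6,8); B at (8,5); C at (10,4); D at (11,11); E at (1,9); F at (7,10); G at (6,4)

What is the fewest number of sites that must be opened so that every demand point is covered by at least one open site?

2

Coverage sets (demand points within 7 of each site):
  W1: {A, E, F, G}
  W2: {B, C, D, G}
  W3: {A, B, E, F, G}
  W4: {E}
  W5: {A, E, F}
No single site covers all 7 demand points.
But {W1, W2} covers everything, so the minimum is 2.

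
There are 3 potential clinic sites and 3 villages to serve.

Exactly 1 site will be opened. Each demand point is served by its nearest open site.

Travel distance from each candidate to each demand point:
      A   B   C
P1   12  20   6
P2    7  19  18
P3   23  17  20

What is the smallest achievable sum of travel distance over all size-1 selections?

Open {P1}.
  A→P1 12, B→P1 20, C→P1 6  ⇒ total 38.
Compare {P2}: total 44.
Compare {P3}: total 60.

38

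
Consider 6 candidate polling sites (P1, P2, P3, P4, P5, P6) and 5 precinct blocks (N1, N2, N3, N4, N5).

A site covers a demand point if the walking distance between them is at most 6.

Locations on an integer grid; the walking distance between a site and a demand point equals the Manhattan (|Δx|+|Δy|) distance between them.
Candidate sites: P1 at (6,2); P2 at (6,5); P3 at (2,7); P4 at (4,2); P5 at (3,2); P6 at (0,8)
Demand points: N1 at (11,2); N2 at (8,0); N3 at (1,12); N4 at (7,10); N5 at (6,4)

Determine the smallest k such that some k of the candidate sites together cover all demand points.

3

Coverage sets (demand points within 6 of each site):
  P1: {N1, N2, N5}
  P2: {N4, N5}
  P3: {N3}
  P4: {N2, N5}
  P5: {N5}
  P6: {N3}
No 2 sites suffice: every size-2 union leaves at least one demand point uncovered.
But {P1, P2, P3} covers everything, so the minimum is 3.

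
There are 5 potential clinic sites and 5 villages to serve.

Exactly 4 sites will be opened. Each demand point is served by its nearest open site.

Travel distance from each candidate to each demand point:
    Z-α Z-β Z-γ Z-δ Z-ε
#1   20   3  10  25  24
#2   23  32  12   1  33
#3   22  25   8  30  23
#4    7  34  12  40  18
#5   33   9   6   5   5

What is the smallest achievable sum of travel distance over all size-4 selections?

Open {#1, #2, #4, #5}.
  Z-α→#4 7, Z-β→#1 3, Z-γ→#5 6, Z-δ→#2 1, Z-ε→#5 5  ⇒ total 22.
Compare {#1, #3, #4, #5}: total 26.
Compare {#2, #3, #4, #5}: total 28.
No size-4 selection does better; minimum is 22.

22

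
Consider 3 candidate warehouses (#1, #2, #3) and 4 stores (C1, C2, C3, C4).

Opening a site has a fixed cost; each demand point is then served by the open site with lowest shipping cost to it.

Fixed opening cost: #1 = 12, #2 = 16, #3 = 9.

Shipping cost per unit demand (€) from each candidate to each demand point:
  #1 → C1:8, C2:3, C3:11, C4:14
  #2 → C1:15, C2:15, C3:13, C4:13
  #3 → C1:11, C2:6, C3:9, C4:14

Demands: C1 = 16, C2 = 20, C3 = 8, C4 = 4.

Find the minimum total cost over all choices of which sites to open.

Open {#1, #3}: assign each demand point to its cheapest open site.
  C1→#1 16×8=128, C2→#1 20×3=60, C3→#3 8×9=72, C4→#1 4×14=56
  shipping cost 316, fixed 21 → total 337.
Compare {#1}: shipping cost 332 + fixed 12 = 344.
Compare {#1, #2, #3}: shipping cost 312 + fixed 37 = 349.
Compare {#1, #2}: shipping cost 328 + fixed 28 = 356.
All other subsets cost ≥ 344. Minimum total cost: 337.

337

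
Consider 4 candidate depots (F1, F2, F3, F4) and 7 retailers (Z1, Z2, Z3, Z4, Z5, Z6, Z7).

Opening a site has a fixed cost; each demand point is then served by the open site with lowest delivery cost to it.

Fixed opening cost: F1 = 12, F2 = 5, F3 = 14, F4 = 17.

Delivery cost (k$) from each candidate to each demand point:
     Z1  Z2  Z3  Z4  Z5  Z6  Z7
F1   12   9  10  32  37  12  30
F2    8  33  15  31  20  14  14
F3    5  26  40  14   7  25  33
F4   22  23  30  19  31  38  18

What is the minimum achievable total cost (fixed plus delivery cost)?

102

Open {F1, F2, F3}: assign each demand point to its cheapest open site.
  Z1→F3 5, Z2→F1 9, Z3→F1 10, Z4→F3 14, Z5→F3 7, Z6→F1 12, Z7→F2 14
  delivery cost 71, fixed 31 → total 102.
Compare {F1, F3}: delivery cost 87 + fixed 26 = 113.
Compare {F2, F3}: delivery cost 95 + fixed 19 = 114.
Compare {F1, F3, F4}: delivery cost 75 + fixed 43 = 118.
All other subsets cost ≥ 113. Minimum total cost: 102.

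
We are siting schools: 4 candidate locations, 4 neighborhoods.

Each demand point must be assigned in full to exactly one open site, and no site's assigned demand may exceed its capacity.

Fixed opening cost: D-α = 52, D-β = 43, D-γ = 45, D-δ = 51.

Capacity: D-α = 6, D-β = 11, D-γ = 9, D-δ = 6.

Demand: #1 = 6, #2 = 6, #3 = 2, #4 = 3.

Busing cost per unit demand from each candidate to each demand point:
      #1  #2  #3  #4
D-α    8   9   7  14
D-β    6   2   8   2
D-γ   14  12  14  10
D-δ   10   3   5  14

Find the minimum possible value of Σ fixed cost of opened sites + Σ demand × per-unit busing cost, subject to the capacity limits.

170

Open {D-β, D-δ}; cheapest assignment that respects the capacities:
  D-β (cap 11, load 11): #1, #3, #4 — cost 6×6 + 2×8 + 3×2 = 58
  D-δ (cap 6, load 6): #2 — cost 6×3 = 18
  Shipping 76, fixed 94 → total 170.
  Any other capacity-feasible assignment to {D-β, D-δ} ships for at least 76.
Compare {D-α, D-β}: its best feasible assignment gives total 177.
Compare {D-β, D-γ}: its best feasible assignment gives total 206.
Every other set of open sites that can feasibly serve all demand totals ≥ 177 even under its best assignment. Minimum: 170.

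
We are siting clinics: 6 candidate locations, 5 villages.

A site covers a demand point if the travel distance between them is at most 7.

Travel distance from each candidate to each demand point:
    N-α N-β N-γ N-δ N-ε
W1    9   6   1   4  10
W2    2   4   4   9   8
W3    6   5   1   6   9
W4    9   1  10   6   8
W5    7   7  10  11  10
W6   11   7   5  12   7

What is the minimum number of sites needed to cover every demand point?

2

Coverage sets (demand points within 7 of each site):
  W1: {N-β, N-γ, N-δ}
  W2: {N-α, N-β, N-γ}
  W3: {N-α, N-β, N-γ, N-δ}
  W4: {N-β, N-δ}
  W5: {N-α, N-β}
  W6: {N-β, N-γ, N-ε}
No single site covers all 5 demand points.
But {W3, W6} covers everything, so the minimum is 2.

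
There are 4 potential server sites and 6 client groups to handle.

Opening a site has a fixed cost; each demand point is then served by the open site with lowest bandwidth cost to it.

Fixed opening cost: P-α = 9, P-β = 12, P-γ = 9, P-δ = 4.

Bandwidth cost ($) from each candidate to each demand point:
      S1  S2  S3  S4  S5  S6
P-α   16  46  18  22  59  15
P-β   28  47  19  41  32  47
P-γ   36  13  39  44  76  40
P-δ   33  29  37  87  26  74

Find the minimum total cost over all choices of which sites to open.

132

Open {P-α, P-γ, P-δ}: assign each demand point to its cheapest open site.
  S1→P-α 16, S2→P-γ 13, S3→P-α 18, S4→P-α 22, S5→P-δ 26, S6→P-α 15
  bandwidth cost 110, fixed 22 → total 132.
Compare {P-α, P-δ}: bandwidth cost 126 + fixed 13 = 139.
Compare {P-α, P-β, P-γ, P-δ}: bandwidth cost 110 + fixed 34 = 144.
Compare {P-α, P-β, P-γ}: bandwidth cost 116 + fixed 30 = 146.
All other subsets cost ≥ 139. Minimum total cost: 132.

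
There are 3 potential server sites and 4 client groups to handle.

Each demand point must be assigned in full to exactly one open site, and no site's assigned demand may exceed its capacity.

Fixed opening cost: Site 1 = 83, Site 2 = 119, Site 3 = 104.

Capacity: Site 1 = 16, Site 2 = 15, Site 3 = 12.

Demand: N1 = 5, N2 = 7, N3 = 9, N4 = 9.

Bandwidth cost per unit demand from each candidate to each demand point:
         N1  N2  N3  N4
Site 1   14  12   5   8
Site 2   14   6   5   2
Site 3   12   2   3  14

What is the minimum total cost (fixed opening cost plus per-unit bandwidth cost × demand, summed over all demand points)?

419

Open {Site 1, Site 2}; cheapest assignment that respects the capacities:
  Site 1 (cap 16, load 16): N2, N3 — cost 7×12 + 9×5 = 129
  Site 2 (cap 15, load 14): N1, N4 — cost 5×14 + 9×2 = 88
  Shipping 217, fixed 202 → total 419.
  Any other capacity-feasible assignment to {Site 1, Site 2} ships for at least 217.
Compare {Site 1, Site 2, Site 3}: its best feasible assignment gives total 443.
Every other set of open sites that can feasibly serve all demand totals ≥ 443 even under its best assignment. Minimum: 419.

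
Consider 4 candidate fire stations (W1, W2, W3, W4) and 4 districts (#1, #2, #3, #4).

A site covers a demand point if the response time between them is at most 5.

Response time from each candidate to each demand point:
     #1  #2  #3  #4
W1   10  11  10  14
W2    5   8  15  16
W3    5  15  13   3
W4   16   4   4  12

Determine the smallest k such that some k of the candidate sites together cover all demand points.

2

Coverage sets (demand points within 5 of each site):
  W1: {}
  W2: {#1}
  W3: {#1, #4}
  W4: {#2, #3}
No single site covers all 4 demand points.
But {W3, W4} covers everything, so the minimum is 2.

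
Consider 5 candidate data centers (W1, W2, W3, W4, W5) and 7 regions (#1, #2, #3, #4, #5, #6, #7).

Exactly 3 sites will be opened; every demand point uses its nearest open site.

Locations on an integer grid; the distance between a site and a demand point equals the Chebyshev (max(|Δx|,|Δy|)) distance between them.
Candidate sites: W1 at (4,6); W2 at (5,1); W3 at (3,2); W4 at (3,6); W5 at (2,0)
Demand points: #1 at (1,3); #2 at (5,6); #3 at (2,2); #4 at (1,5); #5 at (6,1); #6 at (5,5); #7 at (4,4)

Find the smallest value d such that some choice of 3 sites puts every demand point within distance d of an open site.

Open {W2, W3, W4}.
  Farthest demand point is #1 at distance 2 (to W3); all others are ≤ 2.
With {W1, W2, W3} the worst case is 3.
With {W1, W2, W4} the worst case is 3.
No size-3 selection achieves below 2.

2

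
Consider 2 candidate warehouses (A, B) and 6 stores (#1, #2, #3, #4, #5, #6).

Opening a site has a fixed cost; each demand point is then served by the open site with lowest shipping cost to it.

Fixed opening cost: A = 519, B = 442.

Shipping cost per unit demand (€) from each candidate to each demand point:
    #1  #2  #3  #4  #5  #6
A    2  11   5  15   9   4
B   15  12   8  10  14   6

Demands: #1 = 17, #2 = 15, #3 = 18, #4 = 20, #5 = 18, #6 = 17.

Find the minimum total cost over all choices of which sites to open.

1338

Open {A}: assign each demand point to its cheapest open site.
  #1→A 17×2=34, #2→A 15×11=165, #3→A 18×5=90, #4→A 20×15=300, #5→A 18×9=162, #6→A 17×4=68
  shipping cost 819, fixed 519 → total 1338.
Compare {B}: shipping cost 1133 + fixed 442 = 1575.
Compare {A, B}: shipping cost 719 + fixed 961 = 1680.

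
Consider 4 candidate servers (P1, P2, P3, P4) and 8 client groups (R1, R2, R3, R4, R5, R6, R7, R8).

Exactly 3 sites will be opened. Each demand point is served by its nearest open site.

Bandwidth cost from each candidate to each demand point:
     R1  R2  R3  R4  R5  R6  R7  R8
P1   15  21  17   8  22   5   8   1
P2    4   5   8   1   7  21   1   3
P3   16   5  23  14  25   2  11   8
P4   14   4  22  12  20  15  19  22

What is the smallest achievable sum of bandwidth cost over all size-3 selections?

29

Open {P1, P2, P3}.
  R1→P2 4, R2→P2 5, R3→P2 8, R4→P2 1, R5→P2 7, R6→P3 2, R7→P2 1, R8→P1 1  ⇒ total 29.
Compare {P2, P3, P4}: total 30.
Compare {P1, P2, P4}: total 31.
No size-3 selection does better; minimum is 29.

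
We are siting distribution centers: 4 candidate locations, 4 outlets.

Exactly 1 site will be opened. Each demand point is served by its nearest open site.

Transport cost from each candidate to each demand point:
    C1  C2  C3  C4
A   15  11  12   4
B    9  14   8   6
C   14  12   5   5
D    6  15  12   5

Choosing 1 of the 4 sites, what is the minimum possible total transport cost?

Open {C}.
  C1→C 14, C2→C 12, C3→C 5, C4→C 5  ⇒ total 36.
Compare {B}: total 37.
Compare {D}: total 38.
No size-1 selection does better; minimum is 36.

36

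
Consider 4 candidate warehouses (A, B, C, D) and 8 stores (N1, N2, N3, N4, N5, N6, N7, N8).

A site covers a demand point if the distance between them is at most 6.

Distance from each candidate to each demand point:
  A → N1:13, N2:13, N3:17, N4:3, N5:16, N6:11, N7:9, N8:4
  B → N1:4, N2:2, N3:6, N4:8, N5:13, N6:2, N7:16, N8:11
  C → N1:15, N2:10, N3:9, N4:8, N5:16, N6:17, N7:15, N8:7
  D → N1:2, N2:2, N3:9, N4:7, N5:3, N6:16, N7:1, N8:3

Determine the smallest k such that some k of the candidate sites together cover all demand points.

3

Coverage sets (demand points within 6 of each site):
  A: {N4, N8}
  B: {N1, N2, N3, N6}
  C: {}
  D: {N1, N2, N5, N7, N8}
No 2 sites suffice: every size-2 union leaves at least one demand point uncovered.
But {A, B, D} covers everything, so the minimum is 3.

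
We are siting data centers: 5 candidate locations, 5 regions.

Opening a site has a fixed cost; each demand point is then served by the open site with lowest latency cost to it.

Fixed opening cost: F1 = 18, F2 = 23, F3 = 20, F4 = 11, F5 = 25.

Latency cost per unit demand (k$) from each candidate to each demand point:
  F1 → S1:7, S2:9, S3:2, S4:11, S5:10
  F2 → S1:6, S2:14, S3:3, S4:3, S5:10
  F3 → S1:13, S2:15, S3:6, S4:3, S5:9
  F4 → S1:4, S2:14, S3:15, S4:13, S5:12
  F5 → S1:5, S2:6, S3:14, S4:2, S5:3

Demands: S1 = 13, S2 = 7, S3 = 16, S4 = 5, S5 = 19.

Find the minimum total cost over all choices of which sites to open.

Open {F1, F4, F5}: assign each demand point to its cheapest open site.
  S1→F4 13×4=52, S2→F5 7×6=42, S3→F1 16×2=32, S4→F5 5×2=10, S5→F5 19×3=57
  latency cost 193, fixed 54 → total 247.
Compare {F1, F5}: latency cost 206 + fixed 43 = 249.
Compare {F1, F3, F4, F5}: latency cost 193 + fixed 74 = 267.
Compare {F2, F4, F5}: latency cost 209 + fixed 59 = 268.
All other subsets cost ≥ 249. Minimum total cost: 247.

247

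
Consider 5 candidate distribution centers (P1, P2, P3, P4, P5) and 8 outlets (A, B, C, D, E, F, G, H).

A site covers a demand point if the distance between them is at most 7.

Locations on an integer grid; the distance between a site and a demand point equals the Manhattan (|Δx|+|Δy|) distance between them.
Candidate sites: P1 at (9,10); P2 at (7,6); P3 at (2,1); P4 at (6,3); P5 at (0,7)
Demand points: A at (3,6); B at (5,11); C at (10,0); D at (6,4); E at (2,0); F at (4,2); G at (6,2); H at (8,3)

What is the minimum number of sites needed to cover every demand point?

2

Coverage sets (demand points within 7 of each site):
  P1: {B}
  P2: {A, B, D, F, G, H}
  P3: {A, D, E, F, G}
  P4: {A, C, D, E, F, G, H}
  P5: {A}
No single site covers all 8 demand points.
But {P1, P4} covers everything, so the minimum is 2.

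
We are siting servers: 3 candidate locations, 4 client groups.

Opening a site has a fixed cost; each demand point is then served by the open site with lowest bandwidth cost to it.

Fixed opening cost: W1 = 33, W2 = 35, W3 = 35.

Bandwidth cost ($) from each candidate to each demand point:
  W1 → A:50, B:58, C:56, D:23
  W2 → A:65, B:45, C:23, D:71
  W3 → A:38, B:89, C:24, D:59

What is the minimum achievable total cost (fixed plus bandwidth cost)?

209

Open {W1, W2}: assign each demand point to its cheapest open site.
  A→W1 50, B→W2 45, C→W2 23, D→W1 23
  bandwidth cost 141, fixed 68 → total 209.
Compare {W1, W3}: bandwidth cost 143 + fixed 68 = 211.
Compare {W1}: bandwidth cost 187 + fixed 33 = 220.
Compare {W1, W2, W3}: bandwidth cost 129 + fixed 103 = 232.
All other subsets cost ≥ 211. Minimum total cost: 209.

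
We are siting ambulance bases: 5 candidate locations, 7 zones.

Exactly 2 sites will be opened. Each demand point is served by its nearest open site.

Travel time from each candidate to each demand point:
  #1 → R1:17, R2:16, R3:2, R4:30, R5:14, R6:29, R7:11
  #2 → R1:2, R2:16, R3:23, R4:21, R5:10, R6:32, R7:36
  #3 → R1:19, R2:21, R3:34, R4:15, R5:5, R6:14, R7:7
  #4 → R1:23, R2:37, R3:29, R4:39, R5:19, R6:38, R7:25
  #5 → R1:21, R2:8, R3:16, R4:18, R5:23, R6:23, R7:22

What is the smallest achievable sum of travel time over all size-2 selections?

Open {#1, #3}.
  R1→#1 17, R2→#1 16, R3→#1 2, R4→#3 15, R5→#3 5, R6→#3 14, R7→#3 7  ⇒ total 76.
Compare {#2, #3}: total 82.
Compare {#3, #5}: total 84.
No size-2 selection does better; minimum is 76.

76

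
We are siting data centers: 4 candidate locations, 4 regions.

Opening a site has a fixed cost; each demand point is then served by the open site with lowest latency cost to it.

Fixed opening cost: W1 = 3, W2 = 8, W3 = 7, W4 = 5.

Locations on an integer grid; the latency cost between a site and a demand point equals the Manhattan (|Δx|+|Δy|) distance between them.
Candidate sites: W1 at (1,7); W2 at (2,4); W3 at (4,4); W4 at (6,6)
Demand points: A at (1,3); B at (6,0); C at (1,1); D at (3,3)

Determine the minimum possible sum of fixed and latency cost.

24

Open {W2}: assign each demand point to its cheapest open site.
  A→W2 2, B→W2 8, C→W2 4, D→W2 2
  latency cost 16, fixed 8 → total 24.
Compare {W3}: latency cost 18 + fixed 7 = 25.
Compare {W1, W2}: latency cost 16 + fixed 11 = 27.
Compare {W2, W4}: latency cost 14 + fixed 13 = 27.
All other subsets cost ≥ 25. Minimum total cost: 24.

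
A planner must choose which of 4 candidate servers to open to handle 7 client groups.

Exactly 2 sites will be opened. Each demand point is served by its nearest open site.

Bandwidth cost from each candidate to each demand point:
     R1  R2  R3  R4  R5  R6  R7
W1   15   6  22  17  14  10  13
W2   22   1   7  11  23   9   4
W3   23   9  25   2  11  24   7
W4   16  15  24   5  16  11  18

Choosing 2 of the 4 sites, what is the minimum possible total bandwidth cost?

56

Open {W2, W3}.
  R1→W2 22, R2→W2 1, R3→W2 7, R4→W3 2, R5→W3 11, R6→W2 9, R7→W2 4  ⇒ total 56.
Compare {W2, W4}: total 58.
Compare {W1, W2}: total 61.
No size-2 selection does better; minimum is 56.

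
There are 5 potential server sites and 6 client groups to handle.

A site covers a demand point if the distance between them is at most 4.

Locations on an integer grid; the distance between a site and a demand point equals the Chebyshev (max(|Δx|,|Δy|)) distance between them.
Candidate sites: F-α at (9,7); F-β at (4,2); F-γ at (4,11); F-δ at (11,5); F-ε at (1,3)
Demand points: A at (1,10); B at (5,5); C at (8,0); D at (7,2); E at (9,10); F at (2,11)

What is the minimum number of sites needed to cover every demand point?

3

Coverage sets (demand points within 4 of each site):
  F-α: {B, E}
  F-β: {B, C, D}
  F-γ: {A, F}
  F-δ: {D}
  F-ε: {B}
No 2 sites suffice: every size-2 union leaves at least one demand point uncovered.
But {F-α, F-β, F-γ} covers everything, so the minimum is 3.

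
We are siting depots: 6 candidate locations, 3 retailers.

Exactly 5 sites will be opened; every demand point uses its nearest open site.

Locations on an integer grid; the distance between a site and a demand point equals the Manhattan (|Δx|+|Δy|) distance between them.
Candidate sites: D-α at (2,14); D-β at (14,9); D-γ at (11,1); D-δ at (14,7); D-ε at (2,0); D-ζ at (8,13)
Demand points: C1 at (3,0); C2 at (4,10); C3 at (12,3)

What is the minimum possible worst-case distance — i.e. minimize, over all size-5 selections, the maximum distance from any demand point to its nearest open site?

6

Open {D-α, D-β, D-γ, D-δ, D-ε}.
  Farthest demand point is C2 at distance 6 (to D-α); all others are ≤ 6.
With {D-α, D-β, D-γ, D-ε, D-ζ} the worst case is 6.
With {D-α, D-β, D-δ, D-ε, D-ζ} the worst case is 6.
No size-5 selection achieves below 6.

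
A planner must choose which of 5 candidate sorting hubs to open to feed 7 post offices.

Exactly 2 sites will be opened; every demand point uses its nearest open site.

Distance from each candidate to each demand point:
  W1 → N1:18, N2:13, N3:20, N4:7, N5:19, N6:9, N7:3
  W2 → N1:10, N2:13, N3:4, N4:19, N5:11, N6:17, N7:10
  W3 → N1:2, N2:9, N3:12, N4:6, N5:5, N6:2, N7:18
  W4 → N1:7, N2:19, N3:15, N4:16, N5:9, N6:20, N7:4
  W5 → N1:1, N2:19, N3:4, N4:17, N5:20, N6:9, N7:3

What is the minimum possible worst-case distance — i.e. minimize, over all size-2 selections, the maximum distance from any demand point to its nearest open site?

9

Open {W3, W5}.
  Farthest demand point is N2 at distance 9 (to W3); all others are ≤ 9.
With {W2, W3} the worst case is 10.
With {W1, W3} the worst case is 12.
No size-2 selection achieves below 9.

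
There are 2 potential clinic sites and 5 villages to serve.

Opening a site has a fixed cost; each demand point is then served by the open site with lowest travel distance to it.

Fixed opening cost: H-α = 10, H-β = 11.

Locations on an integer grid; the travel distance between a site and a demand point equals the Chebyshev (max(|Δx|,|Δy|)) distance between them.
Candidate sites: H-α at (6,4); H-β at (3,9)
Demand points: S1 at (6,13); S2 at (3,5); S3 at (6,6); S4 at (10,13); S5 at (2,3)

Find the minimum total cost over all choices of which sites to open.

Open {H-β}: assign each demand point to its cheapest open site.
  S1→H-β 4, S2→H-β 4, S3→H-β 3, S4→H-β 7, S5→H-β 6
  travel distance 24, fixed 11 → total 35.
Compare {H-α}: travel distance 27 + fixed 10 = 37.
Compare {H-α, H-β}: travel distance 20 + fixed 21 = 41.

35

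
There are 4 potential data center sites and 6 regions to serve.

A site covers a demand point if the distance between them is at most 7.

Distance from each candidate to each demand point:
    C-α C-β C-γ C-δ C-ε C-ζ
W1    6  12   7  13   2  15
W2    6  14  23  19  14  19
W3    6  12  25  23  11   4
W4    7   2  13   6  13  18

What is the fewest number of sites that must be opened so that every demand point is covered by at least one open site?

Coverage sets (demand points within 7 of each site):
  W1: {C-α, C-γ, C-ε}
  W2: {C-α}
  W3: {C-α, C-ζ}
  W4: {C-α, C-β, C-δ}
No 2 sites suffice: every size-2 union leaves at least one demand point uncovered.
But {W1, W3, W4} covers everything, so the minimum is 3.

3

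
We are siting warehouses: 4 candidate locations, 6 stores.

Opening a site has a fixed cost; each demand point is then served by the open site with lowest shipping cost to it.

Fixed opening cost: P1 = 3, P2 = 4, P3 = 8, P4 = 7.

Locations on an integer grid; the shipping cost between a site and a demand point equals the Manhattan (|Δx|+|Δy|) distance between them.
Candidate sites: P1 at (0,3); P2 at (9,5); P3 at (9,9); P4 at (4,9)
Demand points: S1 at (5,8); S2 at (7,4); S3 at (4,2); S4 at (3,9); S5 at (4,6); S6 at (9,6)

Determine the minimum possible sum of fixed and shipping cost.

28

Open {P2, P4}: assign each demand point to its cheapest open site.
  S1→P4 2, S2→P2 3, S3→P4 7, S4→P4 1, S5→P4 3, S6→P2 1
  shipping cost 17, fixed 11 → total 28.
Compare {P1, P2, P4}: shipping cost 15 + fixed 14 = 29.
Compare {P4}: shipping cost 29 + fixed 7 = 36.
Compare {P2, P3, P4}: shipping cost 17 + fixed 19 = 36.
All other subsets cost ≥ 29. Minimum total cost: 28.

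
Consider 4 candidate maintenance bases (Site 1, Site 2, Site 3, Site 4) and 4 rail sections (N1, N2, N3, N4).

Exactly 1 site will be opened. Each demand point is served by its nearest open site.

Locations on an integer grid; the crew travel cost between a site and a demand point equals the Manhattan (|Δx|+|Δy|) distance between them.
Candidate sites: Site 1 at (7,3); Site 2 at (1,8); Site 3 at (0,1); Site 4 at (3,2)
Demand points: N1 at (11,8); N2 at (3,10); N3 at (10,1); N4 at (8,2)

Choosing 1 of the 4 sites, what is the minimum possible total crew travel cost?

Open {Site 1}.
  N1→Site 1 9, N2→Site 1 11, N3→Site 1 5, N4→Site 1 2  ⇒ total 27.
Compare {Site 4}: total 35.
Compare {Site 2}: total 43.
No size-1 selection does better; minimum is 27.

27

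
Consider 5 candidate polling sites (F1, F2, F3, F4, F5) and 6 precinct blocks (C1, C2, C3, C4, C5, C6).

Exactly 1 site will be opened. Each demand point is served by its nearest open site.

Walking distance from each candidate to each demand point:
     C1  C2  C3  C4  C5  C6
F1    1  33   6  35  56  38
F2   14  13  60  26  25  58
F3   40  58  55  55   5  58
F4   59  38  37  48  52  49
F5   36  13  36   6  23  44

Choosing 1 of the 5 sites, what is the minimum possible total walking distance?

Open {F5}.
  C1→F5 36, C2→F5 13, C3→F5 36, C4→F5 6, C5→F5 23, C6→F5 44  ⇒ total 158.
Compare {F1}: total 169.
Compare {F2}: total 196.
No size-1 selection does better; minimum is 158.

158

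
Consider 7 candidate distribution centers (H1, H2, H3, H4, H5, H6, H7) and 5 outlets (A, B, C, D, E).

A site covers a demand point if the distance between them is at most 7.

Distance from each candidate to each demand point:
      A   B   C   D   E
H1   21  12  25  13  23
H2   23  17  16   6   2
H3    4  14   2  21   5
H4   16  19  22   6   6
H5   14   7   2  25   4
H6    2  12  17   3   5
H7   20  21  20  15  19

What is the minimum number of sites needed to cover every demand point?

2

Coverage sets (demand points within 7 of each site):
  H1: {}
  H2: {D, E}
  H3: {A, C, E}
  H4: {D, E}
  H5: {B, C, E}
  H6: {A, D, E}
  H7: {}
No single site covers all 5 demand points.
But {H5, H6} covers everything, so the minimum is 2.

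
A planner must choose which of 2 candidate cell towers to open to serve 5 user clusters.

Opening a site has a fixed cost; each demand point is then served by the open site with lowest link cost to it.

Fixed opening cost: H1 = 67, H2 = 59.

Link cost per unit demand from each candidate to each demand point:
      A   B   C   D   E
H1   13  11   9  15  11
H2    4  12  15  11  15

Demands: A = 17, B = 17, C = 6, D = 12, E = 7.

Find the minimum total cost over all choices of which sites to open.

Open {H1, H2}: assign each demand point to its cheapest open site.
  A→H2 17×4=68, B→H1 17×11=187, C→H1 6×9=54, D→H2 12×11=132, E→H1 7×11=77
  link cost 518, fixed 126 → total 644.
Compare {H2}: link cost 599 + fixed 59 = 658.
Compare {H1}: link cost 719 + fixed 67 = 786.

644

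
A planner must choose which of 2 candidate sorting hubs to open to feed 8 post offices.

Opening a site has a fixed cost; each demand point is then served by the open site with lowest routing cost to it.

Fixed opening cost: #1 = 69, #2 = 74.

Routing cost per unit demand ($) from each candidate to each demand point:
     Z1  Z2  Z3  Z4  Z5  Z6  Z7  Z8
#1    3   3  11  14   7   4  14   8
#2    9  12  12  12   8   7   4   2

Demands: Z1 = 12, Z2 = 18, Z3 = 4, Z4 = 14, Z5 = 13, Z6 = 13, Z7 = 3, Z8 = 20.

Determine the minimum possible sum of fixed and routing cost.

Open {#1, #2}: assign each demand point to its cheapest open site.
  Z1→#1 12×3=36, Z2→#1 18×3=54, Z3→#1 4×11=44, Z4→#2 14×12=168, Z5→#1 13×7=91, Z6→#1 13×4=52, Z7→#2 3×4=12, Z8→#2 20×2=40
  routing cost 497, fixed 143 → total 640.
Compare {#1}: routing cost 675 + fixed 69 = 744.
Compare {#2}: routing cost 787 + fixed 74 = 861.

640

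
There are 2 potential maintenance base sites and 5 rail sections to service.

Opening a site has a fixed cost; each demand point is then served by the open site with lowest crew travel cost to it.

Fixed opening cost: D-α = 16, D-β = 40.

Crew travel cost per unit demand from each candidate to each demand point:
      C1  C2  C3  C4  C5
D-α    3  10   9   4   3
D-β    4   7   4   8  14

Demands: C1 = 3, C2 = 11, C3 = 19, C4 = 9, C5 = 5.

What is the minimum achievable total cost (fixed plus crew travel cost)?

269

Open {D-α, D-β}: assign each demand point to its cheapest open site.
  C1→D-α 3×3=9, C2→D-β 11×7=77, C3→D-β 19×4=76, C4→D-α 9×4=36, C5→D-α 5×3=15
  crew travel cost 213, fixed 56 → total 269.
Compare {D-β}: crew travel cost 307 + fixed 40 = 347.
Compare {D-α}: crew travel cost 341 + fixed 16 = 357.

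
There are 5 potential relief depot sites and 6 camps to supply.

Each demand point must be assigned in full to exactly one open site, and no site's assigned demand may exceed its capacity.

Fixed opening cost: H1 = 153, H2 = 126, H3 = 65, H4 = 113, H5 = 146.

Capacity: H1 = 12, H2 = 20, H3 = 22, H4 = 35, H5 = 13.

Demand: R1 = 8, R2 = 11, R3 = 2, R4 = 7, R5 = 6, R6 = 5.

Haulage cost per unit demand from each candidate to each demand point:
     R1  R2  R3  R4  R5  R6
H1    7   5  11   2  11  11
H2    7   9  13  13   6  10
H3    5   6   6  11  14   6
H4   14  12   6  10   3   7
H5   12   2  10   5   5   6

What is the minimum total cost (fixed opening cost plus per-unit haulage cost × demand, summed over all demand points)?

Open {H3, H4}; cheapest assignment that respects the capacities:
  H3 (cap 22, load 21): R1, R2, R3 — cost 8×5 + 11×6 + 2×6 = 118
  H4 (cap 35, load 18): R4, R5, R6 — cost 7×10 + 6×3 + 5×7 = 123
  Shipping 241, fixed 178 → total 419.
  Any other capacity-feasible assignment to {H3, H4} ships for at least 241.
Compare {H2, H3}: its best feasible assignment gives total 485.
Compare {H1, H3, H4}: its best feasible assignment gives total 516.
Every other set of open sites that can feasibly serve all demand totals ≥ 485 even under its best assignment. Minimum: 419.

419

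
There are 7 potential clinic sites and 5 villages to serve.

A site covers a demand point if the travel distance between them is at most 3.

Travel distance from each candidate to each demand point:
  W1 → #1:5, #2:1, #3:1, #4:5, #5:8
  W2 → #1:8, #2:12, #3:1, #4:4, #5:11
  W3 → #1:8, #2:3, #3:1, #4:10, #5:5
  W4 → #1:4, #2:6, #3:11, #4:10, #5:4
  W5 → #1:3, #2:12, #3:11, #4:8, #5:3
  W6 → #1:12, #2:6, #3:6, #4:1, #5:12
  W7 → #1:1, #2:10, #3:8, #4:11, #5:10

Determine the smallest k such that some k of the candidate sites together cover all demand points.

Coverage sets (demand points within 3 of each site):
  W1: {#2, #3}
  W2: {#3}
  W3: {#2, #3}
  W4: {}
  W5: {#1, #5}
  W6: {#4}
  W7: {#1}
No 2 sites suffice: every size-2 union leaves at least one demand point uncovered.
But {W1, W5, W6} covers everything, so the minimum is 3.

3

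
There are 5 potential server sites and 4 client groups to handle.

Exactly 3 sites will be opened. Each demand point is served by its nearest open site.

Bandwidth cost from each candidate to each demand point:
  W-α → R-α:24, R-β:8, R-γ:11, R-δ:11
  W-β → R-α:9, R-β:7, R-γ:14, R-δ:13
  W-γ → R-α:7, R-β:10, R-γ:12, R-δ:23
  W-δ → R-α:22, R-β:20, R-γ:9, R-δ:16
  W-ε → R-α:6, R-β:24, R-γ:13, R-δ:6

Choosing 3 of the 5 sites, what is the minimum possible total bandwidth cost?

Open {W-β, W-δ, W-ε}.
  R-α→W-ε 6, R-β→W-β 7, R-γ→W-δ 9, R-δ→W-ε 6  ⇒ total 28.
Compare {W-α, W-δ, W-ε}: total 29.
Compare {W-α, W-β, W-ε}: total 30.
No size-3 selection does better; minimum is 28.

28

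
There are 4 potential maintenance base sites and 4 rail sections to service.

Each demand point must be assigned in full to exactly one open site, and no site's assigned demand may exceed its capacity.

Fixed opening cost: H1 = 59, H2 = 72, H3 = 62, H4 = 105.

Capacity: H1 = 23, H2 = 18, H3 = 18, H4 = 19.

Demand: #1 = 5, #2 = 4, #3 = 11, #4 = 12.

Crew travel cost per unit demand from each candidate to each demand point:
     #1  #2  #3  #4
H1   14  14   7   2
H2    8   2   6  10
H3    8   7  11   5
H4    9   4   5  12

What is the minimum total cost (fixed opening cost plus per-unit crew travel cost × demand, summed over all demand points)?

Open {H1, H2}; cheapest assignment that respects the capacities:
  H1 (cap 23, load 23): #3, #4 — cost 11×7 + 12×2 = 101
  H2 (cap 18, load 9): #1, #2 — cost 5×8 + 4×2 = 48
  Shipping 149, fixed 131 → total 280.
  Any other capacity-feasible assignment to {H1, H2} ships for at least 149.
Compare {H1, H3}: its best feasible assignment gives total 290.
Compare {H2, H3}: its best feasible assignment gives total 308.
Every other set of open sites that can feasibly serve all demand totals ≥ 290 even under its best assignment. Minimum: 280.

280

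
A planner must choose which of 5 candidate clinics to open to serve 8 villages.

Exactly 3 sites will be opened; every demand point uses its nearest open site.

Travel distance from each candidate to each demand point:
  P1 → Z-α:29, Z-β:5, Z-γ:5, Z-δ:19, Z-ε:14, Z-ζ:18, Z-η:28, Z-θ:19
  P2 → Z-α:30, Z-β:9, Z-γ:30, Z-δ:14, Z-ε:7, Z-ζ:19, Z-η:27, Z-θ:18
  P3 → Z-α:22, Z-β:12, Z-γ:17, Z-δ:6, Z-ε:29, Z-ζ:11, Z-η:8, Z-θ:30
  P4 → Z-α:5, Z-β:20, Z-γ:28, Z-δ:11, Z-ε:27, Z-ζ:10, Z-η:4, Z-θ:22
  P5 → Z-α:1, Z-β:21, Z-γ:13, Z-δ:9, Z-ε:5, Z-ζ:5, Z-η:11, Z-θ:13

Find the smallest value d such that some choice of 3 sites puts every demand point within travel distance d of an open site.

13

Open {P1, P2, P5}.
  Farthest demand point is Z-θ at travel distance 13 (to P5); all others are ≤ 13.
With {P1, P3, P5} the worst case is 13.
With {P1, P4, P5} the worst case is 13.
No size-3 selection achieves below 13.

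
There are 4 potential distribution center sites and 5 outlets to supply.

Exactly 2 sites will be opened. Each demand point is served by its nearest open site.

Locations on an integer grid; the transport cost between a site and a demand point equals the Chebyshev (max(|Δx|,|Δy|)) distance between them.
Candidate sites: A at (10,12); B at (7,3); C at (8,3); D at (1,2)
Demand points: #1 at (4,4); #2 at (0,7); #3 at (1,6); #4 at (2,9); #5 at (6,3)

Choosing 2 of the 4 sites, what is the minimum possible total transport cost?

19

Open {B, D}.
  #1→B 3, #2→D 5, #3→D 4, #4→B 6, #5→B 1  ⇒ total 19.
Compare {C, D}: total 20.
Compare {A, B}: total 23.
No size-2 selection does better; minimum is 19.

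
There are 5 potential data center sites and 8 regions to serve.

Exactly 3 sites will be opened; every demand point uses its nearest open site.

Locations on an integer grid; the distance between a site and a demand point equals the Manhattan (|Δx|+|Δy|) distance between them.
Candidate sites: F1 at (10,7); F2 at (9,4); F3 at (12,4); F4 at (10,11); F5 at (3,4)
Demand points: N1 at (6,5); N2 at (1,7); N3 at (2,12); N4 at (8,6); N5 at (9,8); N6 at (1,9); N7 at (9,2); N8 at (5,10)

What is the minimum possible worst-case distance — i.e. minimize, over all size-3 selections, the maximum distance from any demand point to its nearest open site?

9

Open {F1, F2, F5}.
  Farthest demand point is N3 at distance 9 (to F5); all others are ≤ 9.
With {F1, F3, F5} the worst case is 9.
With {F1, F4, F5} the worst case is 9.
No size-3 selection achieves below 9.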